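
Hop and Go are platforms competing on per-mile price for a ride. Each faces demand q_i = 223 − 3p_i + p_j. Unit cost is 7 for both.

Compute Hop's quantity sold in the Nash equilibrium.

Hop's profit: π = (p_{Hop} − 7)(223 − 3p_{Hop} + p_{Go}).
∂π/∂p_{Hop} = 244 − 6p_{Hop} + p_{Go} = 0 ⇒ p_{Hop} = 122/3 + (1/6)p_{Go}.
By symmetry p_{Go} = p_{Hop}; substituting into the reaction function, (5/6)p_{Hop} = 122/3 and p_{Hop} = 48.8.
q_{Hop} = 223 − 3·48.8 + 48.8 = 125.4.

125.4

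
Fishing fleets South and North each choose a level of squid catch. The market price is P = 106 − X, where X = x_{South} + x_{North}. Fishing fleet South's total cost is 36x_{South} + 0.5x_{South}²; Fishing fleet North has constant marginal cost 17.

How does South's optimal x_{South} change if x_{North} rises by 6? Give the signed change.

Fishing fleet South's profit: π = x_{South}(106 − (x_{South} + x_{North})) − 36x_{South} − 0.5x_{South}².
∂π/∂x_{South} = 70 − 3x_{South} − x_{North} = 0, so x_{South} = 70/3 − (1/3)x_{North}.
The reaction-function slope is −1/3, so a 6-unit rise in x_{North} moves x_{South} by −1/3 × 6 = −2. South's best response falls — the actions are strategic substitutes.

-2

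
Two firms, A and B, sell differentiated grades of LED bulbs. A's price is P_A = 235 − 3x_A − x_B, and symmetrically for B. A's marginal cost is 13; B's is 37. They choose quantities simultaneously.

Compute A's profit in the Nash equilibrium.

Firm A's profit: π = x_A(235 − 3x_A − x_B) − 13x_A.
∂π/∂x_A = 222 − 6x_A − x_B = 0 ⇒ x_A = 37 − (1/6)x_B.
Similarly x_B = 33 − (1/6)x_A.
Solving the two reaction functions simultaneously: (1 − (−1/6)(−1/6))x_A = 37 − (1/6)·33, so (35/36)x_A = 31.5 and x_A = 32.4.
Then x_B = 33 − (1/6)·32.4 = 27.6.
P_A = 235 − 3·32.4 − 27.6 = 110.2.
Profit = (110.2 − 13)·32.4 = 3149.28.

3149.28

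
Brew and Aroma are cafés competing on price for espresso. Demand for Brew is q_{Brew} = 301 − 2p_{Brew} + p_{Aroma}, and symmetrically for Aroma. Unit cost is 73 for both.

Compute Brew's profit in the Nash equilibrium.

11552

Brew's profit: π = (p_{Brew} − 73)(301 − 2p_{Brew} + p_{Aroma}).
∂π/∂p_{Brew} = 447 − 4p_{Brew} + p_{Aroma} = 0 ⇒ p_{Brew} = 111.75 + 0.25p_{Aroma}.
The game is symmetric, so in equilibrium p_{Aroma} = p_{Brew}: the reaction function gives 0.75p_{Brew} = 111.75, hence p_{Brew} = 149.
q_{Brew} = 301 − 2·149 + 149 = 152.
Profit = (149 − 73)·152 = 11552.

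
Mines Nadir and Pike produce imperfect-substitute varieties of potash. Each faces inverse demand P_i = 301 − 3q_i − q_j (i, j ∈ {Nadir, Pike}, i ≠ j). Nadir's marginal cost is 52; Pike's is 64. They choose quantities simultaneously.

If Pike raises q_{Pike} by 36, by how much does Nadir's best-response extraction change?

Mine Nadir's profit: π = q_{Nadir}(301 − 3q_{Nadir} − q_{Pike}) − 52q_{Nadir}.
∂π/∂q_{Nadir} = 249 − 6q_{Nadir} − q_{Pike} = 0 ⇒ q_{Nadir} = 41.5 − (1/6)q_{Pike}.
The reaction-function slope is −1/6, so a 36-unit rise in q_{Pike} moves q_{Nadir} by −1/6 × 36 = −6. Nadir's best response falls — the actions are strategic substitutes.

-6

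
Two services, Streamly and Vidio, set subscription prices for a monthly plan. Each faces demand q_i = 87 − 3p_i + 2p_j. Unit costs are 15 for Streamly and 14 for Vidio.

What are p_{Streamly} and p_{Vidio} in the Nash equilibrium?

Streamly's profit: π = (p_{Streamly} − 15)(87 − 3p_{Streamly} + 2p_{Vidio}).
∂π/∂p_{Streamly} = 132 − 6p_{Streamly} + 2p_{Vidio} = 0 ⇒ p_{Streamly} = 22 + (1/3)p_{Vidio}.
Similarly p_{Vidio} = 21.5 + (1/3)p_{Streamly}.
Plugging p_{Vidio} into Streamly's best response: p_{Streamly} = 22 + (1/3)(21.5 + (1/3)p_{Streamly}) ⇒ (8/9)p_{Streamly} = 175/6, so p_{Streamly} = 32.8125.
Then p_{Vidio} = 21.5 + (1/3)·32.8125 = 32.4375.

32.8125, 32.4375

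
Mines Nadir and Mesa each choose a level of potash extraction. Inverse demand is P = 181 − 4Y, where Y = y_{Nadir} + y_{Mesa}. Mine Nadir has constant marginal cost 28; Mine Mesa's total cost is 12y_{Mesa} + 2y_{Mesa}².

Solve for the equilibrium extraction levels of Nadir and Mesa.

Mine Nadir's profit: π = y_{Nadir}(181 − 4(y_{Nadir} + y_{Mesa})) − 28y_{Nadir}.
∂π/∂y_{Nadir} = 153 − 8y_{Nadir} − 4y_{Mesa} = 0, so y_{Nadir} = 19.125 − 0.5y_{Mesa}.
For Mesa: ∂π/∂y_{Mesa} = 169 − 12y_{Mesa} − 4y_{Nadir} = 0 ⇒ y_{Mesa} = 169/12 − (1/3)y_{Nadir}.
Substituting the second reaction function into the first: y_{Nadir} = 19.125 − 0.5(169/12 − (1/3)y_{Nadir}), which gives (5/6)y_{Nadir} = 145/12 ⇒ y_{Nadir} = 14.5.
Then y_{Mesa} = 169/12 − (1/3)·14.5 = 9.25.

14.5, 9.25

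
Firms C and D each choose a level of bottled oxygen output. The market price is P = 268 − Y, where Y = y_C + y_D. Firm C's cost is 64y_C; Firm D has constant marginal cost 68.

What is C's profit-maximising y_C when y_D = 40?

Firm C's profit: π = y_C(268 − (y_C + y_D)) − 64y_C.
∂π/∂y_C = 204 − 2y_C − y_D = 0, so y_C = 102 − 0.5y_D.
At y_D = 40: y_C = 102 − 0.5·40 = 82.

82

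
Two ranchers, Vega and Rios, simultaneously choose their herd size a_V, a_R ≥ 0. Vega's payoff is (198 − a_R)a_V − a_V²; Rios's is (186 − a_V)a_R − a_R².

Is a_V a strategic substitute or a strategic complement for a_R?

Expanding Vega's payoff: 198a_V − a_Ra_V − a_V².
∂π/∂a_V = 198 − a_R − 2a_V = 0, so a_V = 99 − 0.5a_R.
The best-response slope da_V/da_R = −0.5 < 0: the reaction function is downward-sloping, so the choices are strategic substitutes.

strategic substitutes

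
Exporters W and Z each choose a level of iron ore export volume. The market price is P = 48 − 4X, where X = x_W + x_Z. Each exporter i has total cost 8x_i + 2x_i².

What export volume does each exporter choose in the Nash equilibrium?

2.5

Exporter W's profit: π = x_W(48 − 4(x_W + x_Z)) − 8x_W − 2x_W².
∂π/∂x_W = 40 − 12x_W − 4x_Z = 0, so x_W = 10/3 − (1/3)x_Z.
Setting x_W = x_Z in the reaction function: x_W = 10/3 − (1/3)x_W, so x_W = (10/3) / (4/3) = 2.5.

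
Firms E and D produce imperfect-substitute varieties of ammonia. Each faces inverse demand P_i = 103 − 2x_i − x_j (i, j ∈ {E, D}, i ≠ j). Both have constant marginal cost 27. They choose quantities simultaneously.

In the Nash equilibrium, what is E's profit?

Firm E's profit: π = x_E(103 − 2x_E − x_D) − 27x_E.
∂π/∂x_E = 76 − 4x_E − x_D = 0 ⇒ x_E = 19 − 0.25x_D.
By symmetry x_D = x_E; substituting into the reaction function, 1.25x_E = 19 and x_E = 15.2.
P_E = 103 − 2·15.2 − 15.2 = 57.4.
Profit = (57.4 − 27)·15.2 = 462.08.

462.08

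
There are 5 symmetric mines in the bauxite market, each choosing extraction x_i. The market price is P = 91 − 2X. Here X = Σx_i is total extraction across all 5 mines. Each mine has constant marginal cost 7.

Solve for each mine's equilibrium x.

A representative mine's profit is π_i = x_i(91 − 2X) − 7x_i, with X = x_i + Σ_{j≠i} x_j.
First-order condition: 84 − 4x_i − 2Σ_{j≠i} x_j = 0.
In a symmetric equilibrium every mine chooses the same x, so Σ_{j≠i} x_j = 4x. The condition becomes 84 − 12x = 0, giving x = 84/12 = 7.

7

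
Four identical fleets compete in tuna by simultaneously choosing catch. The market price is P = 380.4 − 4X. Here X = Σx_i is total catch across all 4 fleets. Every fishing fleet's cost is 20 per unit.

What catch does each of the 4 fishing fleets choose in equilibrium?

A representative fishing fleet's profit is π_i = x_i(380.4 − 4X) − 20x_i, with X = x_i + Σ_{j≠i} x_j.
First-order condition: 360.4 − 8x_i − 4Σ_{j≠i} x_j = 0.
With identical fishing fleets, set every x_j = x: then 360.4 − 8x − 12x = 0, i.e. x = 360.4/20 = 18.02.

18.02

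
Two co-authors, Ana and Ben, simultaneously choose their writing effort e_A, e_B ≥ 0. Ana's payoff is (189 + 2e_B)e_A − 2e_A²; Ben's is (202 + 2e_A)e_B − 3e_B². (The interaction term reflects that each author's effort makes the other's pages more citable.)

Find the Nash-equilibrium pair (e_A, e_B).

76.9, 59.3

Expanding Ana's payoff: 189e_A + 2e_Be_A − 2e_A².
∂π/∂e_A = 189 + 2e_B − 4e_A = 0, so e_A = 47.25 + 0.5e_B.
Likewise for Ben: e_B = 101/3 + (1/3)e_A.
Substituting the second reaction function into the first: e_A = 47.25 + 0.5(101/3 + (1/3)e_A), which gives (5/6)e_A = 769/12 ⇒ e_A = 76.9.
Then e_B = 101/3 + (1/3)·76.9 = 59.3.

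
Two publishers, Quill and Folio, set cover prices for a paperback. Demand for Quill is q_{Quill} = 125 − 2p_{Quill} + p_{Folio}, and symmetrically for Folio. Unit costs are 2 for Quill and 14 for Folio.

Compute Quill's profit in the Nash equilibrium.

3629.52

Quill's profit: π = (p_{Quill} − 2)(125 − 2p_{Quill} + p_{Folio}).
∂π/∂p_{Quill} = 129 − 4p_{Quill} + p_{Folio} = 0 ⇒ p_{Quill} = 32.25 + 0.25p_{Folio}.
Similarly p_{Folio} = 38.25 + 0.25p_{Quill}.
Substituting the second reaction function into the first: p_{Quill} = 32.25 + 0.25(38.25 + 0.25p_{Quill}), which gives 0.9375p_{Quill} = 41.8125 ⇒ p_{Quill} = 44.6.
Then p_{Folio} = 38.25 + 0.25·44.6 = 49.4.
q_{Quill} = 125 − 2·44.6 + 49.4 = 85.2.
Profit = (44.6 − 2)·85.2 = 3629.52.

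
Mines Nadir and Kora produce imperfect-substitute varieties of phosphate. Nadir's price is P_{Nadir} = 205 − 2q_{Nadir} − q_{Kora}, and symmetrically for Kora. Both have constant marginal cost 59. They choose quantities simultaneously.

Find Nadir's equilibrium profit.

1705.28

Mine Nadir's profit: π = q_{Nadir}(205 − 2q_{Nadir} − q_{Kora}) − 59q_{Nadir}.
∂π/∂q_{Nadir} = 146 − 4q_{Nadir} − q_{Kora} = 0 ⇒ q_{Nadir} = 36.5 − 0.25q_{Kora}.
Setting q_{Nadir} = q_{Kora} in the reaction function: q_{Nadir} = 36.5 − 0.25q_{Nadir}, so q_{Nadir} = 36.5 / 1.25 = 29.2.
P_{Nadir} = 205 − 2·29.2 − 29.2 = 117.4.
Profit = (117.4 − 59)·29.2 = 1705.28.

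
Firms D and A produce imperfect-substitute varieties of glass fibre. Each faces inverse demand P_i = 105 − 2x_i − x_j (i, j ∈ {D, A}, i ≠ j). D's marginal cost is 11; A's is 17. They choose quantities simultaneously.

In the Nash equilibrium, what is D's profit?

737.28

Firm D's profit: π = x_D(105 − 2x_D − x_A) − 11x_D.
∂π/∂x_D = 94 − 4x_D − x_A = 0 ⇒ x_D = 23.5 − 0.25x_A.
Similarly x_A = 22 − 0.25x_D.
Substituting the second reaction function into the first: x_D = 23.5 − 0.25(22 − 0.25x_D), which gives 0.9375x_D = 18 ⇒ x_D = 19.2.
Then x_A = 22 − 0.25·19.2 = 17.2.
P_D = 105 − 2·19.2 − 17.2 = 49.4.
Profit = (49.4 − 11)·19.2 = 737.28.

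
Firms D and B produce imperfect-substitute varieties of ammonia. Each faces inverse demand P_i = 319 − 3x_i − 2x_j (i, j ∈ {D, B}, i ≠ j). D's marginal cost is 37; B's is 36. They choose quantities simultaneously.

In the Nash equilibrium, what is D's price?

142.5625

Firm D's profit: π = x_D(319 − 3x_D − 2x_B) − 37x_D.
∂π/∂x_D = 282 − 6x_D − 2x_B = 0 ⇒ x_D = 47 − (1/3)x_B.
Similarly x_B = 283/6 − (1/3)x_D.
Plugging x_B into D's best response: x_D = 47 − (1/3)(283/6 − (1/3)x_D) ⇒ (8/9)x_D = 563/18, so x_D = 35.1875.
Then x_B = 283/6 − (1/3)·35.1875 = 35.4375.
P_D = 319 − 3·35.1875 − 2·35.4375 = 142.5625.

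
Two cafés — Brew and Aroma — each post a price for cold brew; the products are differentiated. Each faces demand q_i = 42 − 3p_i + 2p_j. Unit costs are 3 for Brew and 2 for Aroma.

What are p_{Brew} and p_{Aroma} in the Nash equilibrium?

Brew's profit: π = (p_{Brew} − 3)(42 − 3p_{Brew} + 2p_{Aroma}).
∂π/∂p_{Brew} = 51 − 6p_{Brew} + 2p_{Aroma} = 0 ⇒ p_{Brew} = 8.5 + (1/3)p_{Aroma}.
Similarly p_{Aroma} = 8 + (1/3)p_{Brew}.
Plugging p_{Aroma} into Brew's best response: p_{Brew} = 8.5 + (1/3)(8 + (1/3)p_{Brew}) ⇒ (8/9)p_{Brew} = 67/6, so p_{Brew} = 12.5625.
Then p_{Aroma} = 8 + (1/3)·12.5625 = 12.1875.

12.5625, 12.1875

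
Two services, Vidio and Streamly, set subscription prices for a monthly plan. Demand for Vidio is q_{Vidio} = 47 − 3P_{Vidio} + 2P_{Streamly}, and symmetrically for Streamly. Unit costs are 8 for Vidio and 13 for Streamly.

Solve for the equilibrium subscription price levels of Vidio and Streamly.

18.6875, 20.5625

Vidio's profit: π = (P_{Vidio} − 8)(47 − 3P_{Vidio} + 2P_{Streamly}).
∂π/∂P_{Vidio} = 71 − 6P_{Vidio} + 2P_{Streamly} = 0 ⇒ P_{Vidio} = 71/6 + (1/3)P_{Streamly}.
Similarly P_{Streamly} = 43/3 + (1/3)P_{Vidio}.
Solving the two reaction functions simultaneously: (1 − (1/3)(1/3))P_{Vidio} = 71/6 + (1/3)·(43/3), so (8/9)P_{Vidio} = 299/18 and P_{Vidio} = 18.6875.
Then P_{Streamly} = 43/3 + (1/3)·18.6875 = 20.5625.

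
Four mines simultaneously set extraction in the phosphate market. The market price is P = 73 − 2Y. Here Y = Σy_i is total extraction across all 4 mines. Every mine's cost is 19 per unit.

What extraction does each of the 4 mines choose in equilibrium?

A representative mine's profit is π_i = y_i(73 − 2Y) − 19y_i, with Y = y_i + Σ_{j≠i} y_j.
First-order condition: 54 − 4y_i − 2Σ_{j≠i} y_j = 0.
With identical mines, set every y_j = y: then 54 − 4y − 6y = 0, i.e. y = 54/10 = 5.4.

5.4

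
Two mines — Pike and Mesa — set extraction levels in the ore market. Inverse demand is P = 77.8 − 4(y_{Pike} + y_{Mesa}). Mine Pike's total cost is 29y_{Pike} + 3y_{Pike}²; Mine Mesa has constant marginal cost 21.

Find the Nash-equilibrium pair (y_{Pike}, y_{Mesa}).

Mine Pike's profit: π = y_{Pike}(77.8 − 4(y_{Pike} + y_{Mesa})) − 29y_{Pike} − 3y_{Pike}².
∂π/∂y_{Pike} = 48.8 − 14y_{Pike} − 4y_{Mesa} = 0, so y_{Pike} = 122/35 − (2/7)y_{Mesa}.
For Mesa: ∂π/∂y_{Mesa} = 56.8 − 8y_{Mesa} − 4y_{Pike} = 0 ⇒ y_{Mesa} = 7.1 − 0.5y_{Pike}.
Substituting the second reaction function into the first: y_{Pike} = 122/35 − (2/7)(7.1 − 0.5y_{Pike}), which gives (6/7)y_{Pike} = 51/35 ⇒ y_{Pike} = 1.7.
Then y_{Mesa} = 7.1 − 0.5·1.7 = 6.25.

1.7, 6.25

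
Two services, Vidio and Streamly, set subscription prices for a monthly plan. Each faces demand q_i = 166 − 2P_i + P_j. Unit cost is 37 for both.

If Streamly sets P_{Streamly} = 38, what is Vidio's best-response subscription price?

Vidio's profit: π = (P_{Vidio} − 37)(166 − 2P_{Vidio} + P_{Streamly}).
∂π/∂P_{Vidio} = 240 − 4P_{Vidio} + P_{Streamly} = 0 ⇒ P_{Vidio} = 60 + 0.25P_{Streamly}.
At P_{Streamly} = 38: P_{Vidio} = 60 + 0.25·38 = 69.5.

69.5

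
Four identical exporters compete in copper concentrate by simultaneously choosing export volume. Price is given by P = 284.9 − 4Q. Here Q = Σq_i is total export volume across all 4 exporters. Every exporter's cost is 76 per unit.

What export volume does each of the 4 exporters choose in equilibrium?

A representative exporter's profit is π_i = q_i(284.9 − 4Q) − 76q_i, with Q = q_i + Σ_{j≠i} q_j.
First-order condition: 208.9 − 8q_i − 4Σ_{j≠i} q_j = 0.
With identical exporters, set every q_j = q: then 208.9 − 8q − 12q = 0, i.e. q = 208.9/20 = 10.445.

10.445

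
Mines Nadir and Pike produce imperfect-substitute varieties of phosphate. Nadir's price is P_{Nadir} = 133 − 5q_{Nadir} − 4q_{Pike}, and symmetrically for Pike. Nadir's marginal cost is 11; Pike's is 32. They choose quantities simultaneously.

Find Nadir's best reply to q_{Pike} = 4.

10.6

Mine Nadir's profit: π = q_{Nadir}(133 − 5q_{Nadir} − 4q_{Pike}) − 11q_{Nadir}.
∂π/∂q_{Nadir} = 122 − 10q_{Nadir} − 4q_{Pike} = 0 ⇒ q_{Nadir} = 12.2 − 0.4q_{Pike}.
At q_{Pike} = 4: q_{Nadir} = 12.2 − 0.4·4 = 10.6.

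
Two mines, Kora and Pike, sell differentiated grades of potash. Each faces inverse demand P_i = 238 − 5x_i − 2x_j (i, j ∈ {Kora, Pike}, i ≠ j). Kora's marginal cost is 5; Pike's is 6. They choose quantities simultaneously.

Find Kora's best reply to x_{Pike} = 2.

Mine Kora's profit: π = x_{Kora}(238 − 5x_{Kora} − 2x_{Pike}) − 5x_{Kora}.
∂π/∂x_{Kora} = 233 − 10x_{Kora} − 2x_{Pike} = 0 ⇒ x_{Kora} = 23.3 − 0.2x_{Pike}.
At x_{Pike} = 2: x_{Kora} = 23.3 − 0.2·2 = 22.9.

22.9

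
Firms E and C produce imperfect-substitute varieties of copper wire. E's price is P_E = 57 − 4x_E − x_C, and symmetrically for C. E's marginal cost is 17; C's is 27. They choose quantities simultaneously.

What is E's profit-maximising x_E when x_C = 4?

Firm E's profit: π = x_E(57 − 4x_E − x_C) − 17x_E.
∂π/∂x_E = 40 − 8x_E − x_C = 0 ⇒ x_E = 5 − 0.125x_C.
At x_C = 4: x_E = 5 − 0.125·4 = 4.5.

4.5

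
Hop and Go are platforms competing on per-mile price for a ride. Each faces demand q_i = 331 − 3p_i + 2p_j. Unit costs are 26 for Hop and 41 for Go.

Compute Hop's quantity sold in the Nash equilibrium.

Hop's profit: π = (p_{Hop} − 26)(331 − 3p_{Hop} + 2p_{Go}).
∂π/∂p_{Hop} = 409 − 6p_{Hop} + 2p_{Go} = 0 ⇒ p_{Hop} = 409/6 + (1/3)p_{Go}.
Similarly p_{Go} = 227/3 + (1/3)p_{Hop}.
Plugging p_{Go} into Hop's best response: p_{Hop} = 409/6 + (1/3)(227/3 + (1/3)p_{Hop}) ⇒ (8/9)p_{Hop} = 1681/18, so p_{Hop} = 105.0625.
Then p_{Go} = 227/3 + (1/3)·105.0625 = 110.6875.
q_{Hop} = 331 − 3·105.0625 + 2·110.6875 = 237.1875.

237.1875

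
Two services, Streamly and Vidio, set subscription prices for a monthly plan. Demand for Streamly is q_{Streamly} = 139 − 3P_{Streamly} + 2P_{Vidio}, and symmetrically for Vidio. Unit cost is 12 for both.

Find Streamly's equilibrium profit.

Streamly's profit: π = (P_{Streamly} − 12)(139 − 3P_{Streamly} + 2P_{Vidio}).
∂π/∂P_{Streamly} = 175 − 6P_{Streamly} + 2P_{Vidio} = 0 ⇒ P_{Streamly} = 175/6 + (1/3)P_{Vidio}.
By symmetry P_{Vidio} = P_{Streamly}; substituting into the reaction function, (2/3)P_{Streamly} = 175/6 and P_{Streamly} = 43.75.
q_{Streamly} = 139 − 3·43.75 + 2·43.75 = 95.25.
Profit = (43.75 − 12)·95.25 = 3024.1875.

3024.1875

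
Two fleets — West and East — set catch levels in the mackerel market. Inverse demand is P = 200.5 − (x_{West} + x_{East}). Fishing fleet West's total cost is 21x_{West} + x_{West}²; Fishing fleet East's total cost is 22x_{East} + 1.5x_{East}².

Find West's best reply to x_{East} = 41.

34.625

Fishing fleet West's profit: π = x_{West}(200.5 − (x_{West} + x_{East})) − 21x_{West} − x_{West}².
∂π/∂x_{West} = 179.5 − 4x_{West} − x_{East} = 0, so x_{West} = 44.875 − 0.25x_{East}.
At x_{East} = 41: x_{West} = 44.875 − 0.25·41 = 34.625.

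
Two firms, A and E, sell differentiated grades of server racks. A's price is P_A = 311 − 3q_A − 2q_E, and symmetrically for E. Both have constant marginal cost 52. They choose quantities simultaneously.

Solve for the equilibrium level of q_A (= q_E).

Firm A's profit: π = q_A(311 − 3q_A − 2q_E) − 52q_A.
∂π/∂q_A = 259 − 6q_A − 2q_E = 0 ⇒ q_A = 259/6 − (1/3)q_E.
Setting q_A = q_E in the reaction function: q_A = 259/6 − (1/3)q_A, so q_A = (259/6) / (4/3) = 32.375.

32.375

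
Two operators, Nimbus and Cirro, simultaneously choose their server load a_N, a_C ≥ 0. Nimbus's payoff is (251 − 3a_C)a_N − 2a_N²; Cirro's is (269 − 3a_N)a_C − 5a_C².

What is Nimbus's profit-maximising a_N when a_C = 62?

16.25

Expanding Nimbus's payoff: 251a_N − 3a_Ca_N − 2a_N².
∂π/∂a_N = 251 − 3a_C − 4a_N = 0, so a_N = 62.75 − 0.75a_C.
At a_C = 62: a_N = 62.75 − 0.75·62 = 16.25.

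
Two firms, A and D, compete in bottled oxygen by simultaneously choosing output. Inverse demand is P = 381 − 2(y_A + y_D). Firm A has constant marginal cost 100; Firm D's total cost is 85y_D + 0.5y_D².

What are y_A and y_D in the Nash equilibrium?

Firm A's profit: π = y_A(381 − 2(y_A + y_D)) − 100y_A.
∂π/∂y_A = 281 − 4y_A − 2y_D = 0, so y_A = 70.25 − 0.5y_D.
For D: ∂π/∂y_D = 296 − 5y_D − 2y_A = 0 ⇒ y_D = 59.2 − 0.4y_A.
Plugging y_D into A's best response: y_A = 70.25 − 0.5(59.2 − 0.4y_A) ⇒ 0.8y_A = 40.65, so y_A = 50.8125.
Then y_D = 59.2 − 0.4·50.8125 = 38.875.

50.8125, 38.875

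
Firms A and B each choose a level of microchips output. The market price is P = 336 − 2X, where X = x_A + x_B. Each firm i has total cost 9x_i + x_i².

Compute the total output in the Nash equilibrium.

81.75

Firm A's profit: π = x_A(336 − 2(x_A + x_B)) − 9x_A − x_A².
∂π/∂x_A = 327 − 6x_A − 2x_B = 0, so x_A = 54.5 − (1/3)x_B.
By symmetry x_B = x_A; substituting into the reaction function, (4/3)x_A = 54.5 and x_A = 40.875.
Total output: 40.875 + 40.875 = 81.75.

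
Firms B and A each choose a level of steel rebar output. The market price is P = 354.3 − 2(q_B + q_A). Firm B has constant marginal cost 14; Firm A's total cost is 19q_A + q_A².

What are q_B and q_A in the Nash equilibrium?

Firm B's profit: π = q_B(354.3 − 2(q_B + q_A)) − 14q_B.
∂π/∂q_B = 340.3 − 4q_B − 2q_A = 0, so q_B = 85.075 − 0.5q_A.
For A: ∂π/∂q_A = 335.3 − 6q_A − 2q_B = 0 ⇒ q_A = 3353/60 − (1/3)q_B.
Plugging q_A into B's best response: q_B = 85.075 − 0.5(3353/60 − (1/3)q_B) ⇒ (5/6)q_B = 857/15, so q_B = 68.56.
Then q_A = 3353/60 − (1/3)·68.56 = 33.03.

68.56, 33.03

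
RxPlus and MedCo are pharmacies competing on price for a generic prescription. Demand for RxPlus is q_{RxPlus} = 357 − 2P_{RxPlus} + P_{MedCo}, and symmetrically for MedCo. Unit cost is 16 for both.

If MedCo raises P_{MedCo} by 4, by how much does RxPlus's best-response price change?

1

RxPlus's profit: π = (P_{RxPlus} − 16)(357 − 2P_{RxPlus} + P_{MedCo}).
∂π/∂P_{RxPlus} = 389 − 4P_{RxPlus} + P_{MedCo} = 0 ⇒ P_{RxPlus} = 97.25 + 0.25P_{MedCo}.
The reaction-function slope is 0.25, so a 4-unit rise in P_{MedCo} moves P_{RxPlus} by 0.25 × 4 = 1. RxPlus's best response rises — the actions are strategic complements.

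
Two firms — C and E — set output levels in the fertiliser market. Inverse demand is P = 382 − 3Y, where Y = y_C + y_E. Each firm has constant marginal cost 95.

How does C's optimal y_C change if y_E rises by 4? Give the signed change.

-2

Firm C's profit: π = y_C(382 − 3(y_C + y_E)) − 95y_C.
∂π/∂y_C = 287 − 6y_C − 3y_E = 0, so y_C = 287/6 − 0.5y_E.
The reaction-function slope is −0.5, so a 4-unit rise in y_E moves y_C by −0.5 × 4 = −2. C's best response falls — the actions are strategic substitutes.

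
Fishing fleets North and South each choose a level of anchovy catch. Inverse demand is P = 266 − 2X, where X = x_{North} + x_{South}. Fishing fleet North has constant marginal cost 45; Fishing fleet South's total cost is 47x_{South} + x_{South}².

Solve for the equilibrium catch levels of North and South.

Fishing fleet North's profit: π = x_{North}(266 − 2(x_{North} + x_{South})) − 45x_{North}.
∂π/∂x_{North} = 221 − 4x_{North} − 2x_{South} = 0, so x_{North} = 55.25 − 0.5x_{South}.
For South: ∂π/∂x_{South} = 219 − 6x_{South} − 2x_{North} = 0 ⇒ x_{South} = 36.5 − (1/3)x_{North}.
Plugging x_{South} into North's best response: x_{North} = 55.25 − 0.5(36.5 − (1/3)x_{North}) ⇒ (5/6)x_{North} = 37, so x_{North} = 44.4.
Then x_{South} = 36.5 − (1/3)·44.4 = 21.7.

44.4, 21.7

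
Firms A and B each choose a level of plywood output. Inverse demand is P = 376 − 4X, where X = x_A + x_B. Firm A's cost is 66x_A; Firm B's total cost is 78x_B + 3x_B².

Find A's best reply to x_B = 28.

Firm A's profit: π = x_A(376 − 4(x_A + x_B)) − 66x_A.
∂π/∂x_A = 310 − 8x_A − 4x_B = 0, so x_A = 38.75 − 0.5x_B.
At x_B = 28: x_A = 38.75 − 0.5·28 = 24.75.

24.75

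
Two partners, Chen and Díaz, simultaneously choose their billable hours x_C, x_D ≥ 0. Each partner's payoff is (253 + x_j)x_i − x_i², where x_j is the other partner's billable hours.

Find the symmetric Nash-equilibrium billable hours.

253

Chen's payoff is (253 + x_D)x_C − x_C².
∂π/∂x_C = 253 + x_D − 2x_C = 0, so x_C = 126.5 + 0.5x_D.
By symmetry x_D = x_C; substituting into the reaction function, 0.5x_C = 126.5 and x_C = 253.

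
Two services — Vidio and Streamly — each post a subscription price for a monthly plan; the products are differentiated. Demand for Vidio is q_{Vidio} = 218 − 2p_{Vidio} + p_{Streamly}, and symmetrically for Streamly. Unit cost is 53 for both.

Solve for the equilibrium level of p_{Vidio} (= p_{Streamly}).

Vidio's profit: π = (p_{Vidio} − 53)(218 − 2p_{Vidio} + p_{Streamly}).
∂π/∂p_{Vidio} = 324 − 4p_{Vidio} + p_{Streamly} = 0 ⇒ p_{Vidio} = 81 + 0.25p_{Streamly}.
Setting p_{Vidio} = p_{Streamly} in the reaction function: p_{Vidio} = 81 + 0.25p_{Vidio}, so p_{Vidio} = 81 / 0.75 = 108.

108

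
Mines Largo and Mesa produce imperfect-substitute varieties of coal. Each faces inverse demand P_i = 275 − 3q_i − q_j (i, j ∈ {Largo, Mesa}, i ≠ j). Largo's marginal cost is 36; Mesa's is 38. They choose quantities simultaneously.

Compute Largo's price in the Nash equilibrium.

Mine Largo's profit: π = q_{Largo}(275 − 3q_{Largo} − q_{Mesa}) − 36q_{Largo}.
∂π/∂q_{Largo} = 239 − 6q_{Largo} − q_{Mesa} = 0 ⇒ q_{Largo} = 239/6 − (1/6)q_{Mesa}.
Similarly q_{Mesa} = 39.5 − (1/6)q_{Largo}.
Plugging q_{Mesa} into Largo's best response: q_{Largo} = 239/6 − (1/6)(39.5 − (1/6)q_{Largo}) ⇒ (35/36)q_{Largo} = 33.25, so q_{Largo} = 34.2.
Then q_{Mesa} = 39.5 − (1/6)·34.2 = 33.8.
P_{Largo} = 275 − 3·34.2 − 33.8 = 138.6.

138.6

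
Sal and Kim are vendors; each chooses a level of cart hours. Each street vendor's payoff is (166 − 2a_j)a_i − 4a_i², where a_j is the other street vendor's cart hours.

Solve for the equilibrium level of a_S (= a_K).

Sal's payoff is (166 − 2a_K)a_S − 4a_S².
∂π/∂a_S = 166 − 2a_K − 8a_S = 0, so a_S = 20.75 − 0.25a_K.
Setting a_S = a_K in the reaction function: a_S = 20.75 − 0.25a_S, so a_S = 20.75 / 1.25 = 16.6.

16.6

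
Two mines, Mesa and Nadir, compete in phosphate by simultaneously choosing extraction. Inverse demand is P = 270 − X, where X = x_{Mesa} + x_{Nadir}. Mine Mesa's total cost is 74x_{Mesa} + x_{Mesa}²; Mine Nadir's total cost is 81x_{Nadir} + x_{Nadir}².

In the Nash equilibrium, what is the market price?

Mine Mesa's profit: π = x_{Mesa}(270 − (x_{Mesa} + x_{Nadir})) − 74x_{Mesa} − x_{Mesa}².
∂π/∂x_{Mesa} = 196 − 4x_{Mesa} − x_{Nadir} = 0, so x_{Mesa} = 49 − 0.25x_{Nadir}.
By the same steps for Nadir: x_{Nadir} = 47.25 − 0.25x_{Mesa}.
Substituting the second reaction function into the first: x_{Mesa} = 49 − 0.25(47.25 − 0.25x_{Mesa}), which gives 0.9375x_{Mesa} = 37.1875 ⇒ x_{Mesa} = 119/3.
Then x_{Nadir} = 47.25 − 0.25·(119/3) = 112/3.
Equilibrium price: P = 270 − 77 = 193.

193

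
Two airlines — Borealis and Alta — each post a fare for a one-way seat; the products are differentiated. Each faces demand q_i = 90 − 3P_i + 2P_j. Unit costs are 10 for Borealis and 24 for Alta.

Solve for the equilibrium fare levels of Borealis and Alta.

Borealis's profit: π = (P_{Borealis} − 10)(90 − 3P_{Borealis} + 2P_{Alta}).
∂π/∂P_{Borealis} = 120 − 6P_{Borealis} + 2P_{Alta} = 0 ⇒ P_{Borealis} = 20 + (1/3)P_{Alta}.
Similarly P_{Alta} = 27 + (1/3)P_{Borealis}.
Substituting the second reaction function into the first: P_{Borealis} = 20 + (1/3)(27 + (1/3)P_{Borealis}), which gives (8/9)P_{Borealis} = 29 ⇒ P_{Borealis} = 32.625.
Then P_{Alta} = 27 + (1/3)·32.625 = 37.875.

32.625, 37.875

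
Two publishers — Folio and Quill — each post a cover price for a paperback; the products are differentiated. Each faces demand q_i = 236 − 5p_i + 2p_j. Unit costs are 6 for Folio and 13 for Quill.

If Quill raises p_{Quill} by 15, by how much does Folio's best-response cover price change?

3

Folio's profit: π = (p_{Folio} − 6)(236 − 5p_{Folio} + 2p_{Quill}).
∂π/∂p_{Folio} = 266 − 10p_{Folio} + 2p_{Quill} = 0 ⇒ p_{Folio} = 26.6 + 0.2p_{Quill}.
The reaction-function slope is 0.2, so a 15-unit rise in p_{Quill} moves p_{Folio} by 0.2 × 15 = 3. Folio's best response rises — the actions are strategic complements.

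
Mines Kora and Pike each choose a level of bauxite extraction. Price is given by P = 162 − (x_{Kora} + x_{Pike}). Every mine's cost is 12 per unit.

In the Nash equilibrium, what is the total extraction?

100

Mine Kora's profit: π = x_{Kora}(162 − (x_{Kora} + x_{Pike})) − 12x_{Kora}.
∂π/∂x_{Kora} = 150 − 2x_{Kora} − x_{Pike} = 0, so x_{Kora} = 75 − 0.5x_{Pike}.
Setting x_{Kora} = x_{Pike} in the reaction function: x_{Kora} = 75 − 0.5x_{Kora}, so x_{Kora} = 75 / 1.5 = 50.
Total extraction: 50 + 50 = 100.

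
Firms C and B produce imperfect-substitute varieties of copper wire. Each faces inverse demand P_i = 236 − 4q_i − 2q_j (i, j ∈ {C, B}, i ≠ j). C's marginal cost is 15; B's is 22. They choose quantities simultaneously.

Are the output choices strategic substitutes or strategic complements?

Firm C's profit: π = q_C(236 − 4q_C − 2q_B) − 15q_C.
∂π/∂q_C = 221 − 8q_C − 2q_B = 0 ⇒ q_C = 27.625 − 0.25q_B.
The best-response slope dq_C/dq_B = −0.25 < 0: the reaction function is downward-sloping, so the choices are strategic substitutes.

strategic substitutes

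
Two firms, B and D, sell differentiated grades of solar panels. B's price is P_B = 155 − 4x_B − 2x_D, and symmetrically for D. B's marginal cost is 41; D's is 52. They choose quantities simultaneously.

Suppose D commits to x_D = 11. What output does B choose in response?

Firm B's profit: π = x_B(155 − 4x_B − 2x_D) − 41x_B.
∂π/∂x_B = 114 − 8x_B − 2x_D = 0 ⇒ x_B = 14.25 − 0.25x_D.
At x_D = 11: x_B = 14.25 − 0.25·11 = 11.5.

11.5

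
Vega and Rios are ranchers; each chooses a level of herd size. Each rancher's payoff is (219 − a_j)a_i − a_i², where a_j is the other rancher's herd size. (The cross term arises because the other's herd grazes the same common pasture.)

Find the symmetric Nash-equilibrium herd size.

73

Vega's payoff is (219 − a_R)a_V − a_V².
∂π/∂a_V = 219 − a_R − 2a_V = 0, so a_V = 109.5 − 0.5a_R.
The game is symmetric, so in equilibrium a_R = a_V: the reaction function gives 1.5a_V = 109.5, hence a_V = 73.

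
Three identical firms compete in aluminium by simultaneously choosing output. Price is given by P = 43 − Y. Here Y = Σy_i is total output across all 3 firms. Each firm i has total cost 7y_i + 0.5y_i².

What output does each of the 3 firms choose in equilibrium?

7.2

A representative firm's profit is π_i = y_i(43 − Y) − 7y_i − 0.5y_i², with Y = y_i + Σ_{j≠i} y_j.
First-order condition: 36 − 3y_i − Σ_{j≠i} y_j = 0.
Imposing symmetry (y_j = y for all j) turns Σ_{j≠i} y_j into 2y, so 36 = 5y and y = 7.2.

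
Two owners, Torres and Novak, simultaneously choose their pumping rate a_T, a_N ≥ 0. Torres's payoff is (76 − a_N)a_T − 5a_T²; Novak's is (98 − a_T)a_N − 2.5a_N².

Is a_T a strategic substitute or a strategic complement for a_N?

strategic substitutes

Expanding Torres's payoff: 76a_T − a_Na_T − 5a_T².
∂π/∂a_T = 76 − a_N − 10a_T = 0, so a_T = 7.6 − 0.1a_N.
The best-response slope da_T/da_N = −0.1 < 0: the reaction function is downward-sloping, so the choices are strategic substitutes.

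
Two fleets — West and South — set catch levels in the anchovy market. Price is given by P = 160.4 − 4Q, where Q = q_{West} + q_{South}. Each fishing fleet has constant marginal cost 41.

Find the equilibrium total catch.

19.9

Fishing fleet West's profit: π = q_{West}(160.4 − 4(q_{West} + q_{South})) − 41q_{West}.
∂π/∂q_{West} = 119.4 − 8q_{West} − 4q_{South} = 0, so q_{West} = 14.925 − 0.5q_{South}.
Setting q_{West} = q_{South} in the reaction function: q_{West} = 14.925 − 0.5q_{West}, so q_{West} = 14.925 / 1.5 = 9.95.
Total catch: 9.95 + 9.95 = 19.9.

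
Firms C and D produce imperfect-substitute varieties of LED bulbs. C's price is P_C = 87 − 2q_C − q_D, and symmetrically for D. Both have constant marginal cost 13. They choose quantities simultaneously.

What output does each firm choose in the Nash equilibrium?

14.8

Firm C's profit: π = q_C(87 − 2q_C − q_D) − 13q_C.
∂π/∂q_C = 74 − 4q_C − q_D = 0 ⇒ q_C = 18.5 − 0.25q_D.
The game is symmetric, so in equilibrium q_D = q_C: the reaction function gives 1.25q_C = 18.5, hence q_C = 14.8.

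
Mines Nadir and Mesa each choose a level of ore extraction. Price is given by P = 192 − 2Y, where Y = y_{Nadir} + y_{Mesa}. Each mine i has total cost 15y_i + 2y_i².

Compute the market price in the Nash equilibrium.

121.2

Mine Nadir's profit: π = y_{Nadir}(192 − 2(y_{Nadir} + y_{Mesa})) − 15y_{Nadir} − 2y_{Nadir}².
∂π/∂y_{Nadir} = 177 − 8y_{Nadir} − 2y_{Mesa} = 0, so y_{Nadir} = 22.125 − 0.25y_{Mesa}.
By symmetry y_{Mesa} = y_{Nadir}; substituting into the reaction function, 1.25y_{Nadir} = 22.125 and y_{Nadir} = 17.7.
Equilibrium price: P = 192 − 2·35.4 = 121.2.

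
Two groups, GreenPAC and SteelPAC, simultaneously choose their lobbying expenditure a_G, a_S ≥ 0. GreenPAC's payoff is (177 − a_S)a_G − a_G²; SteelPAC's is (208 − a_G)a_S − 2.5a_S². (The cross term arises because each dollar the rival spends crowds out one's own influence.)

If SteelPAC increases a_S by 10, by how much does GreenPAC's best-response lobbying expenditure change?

Expanding GreenPAC's payoff: 177a_G − a_Sa_G − a_G².
∂π/∂a_G = 177 − a_S − 2a_G = 0, so a_G = 88.5 − 0.5a_S.
The reaction-function slope is −0.5, so a 10-unit rise in a_S moves a_G by −0.5 × 10 = −5. GreenPAC's best response falls — the actions are strategic substitutes.

-5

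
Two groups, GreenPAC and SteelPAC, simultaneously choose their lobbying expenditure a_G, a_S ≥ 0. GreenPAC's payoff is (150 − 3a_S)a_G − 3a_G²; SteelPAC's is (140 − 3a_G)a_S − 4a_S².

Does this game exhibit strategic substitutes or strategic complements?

strategic substitutes

Expanding GreenPAC's payoff: 150a_G − 3a_Sa_G − 3a_G².
∂π/∂a_G = 150 − 3a_S − 6a_G = 0, so a_G = 25 − 0.5a_S.
The best-response slope da_G/da_S = −0.5 < 0: the reaction function is downward-sloping, so the choices are strategic substitutes.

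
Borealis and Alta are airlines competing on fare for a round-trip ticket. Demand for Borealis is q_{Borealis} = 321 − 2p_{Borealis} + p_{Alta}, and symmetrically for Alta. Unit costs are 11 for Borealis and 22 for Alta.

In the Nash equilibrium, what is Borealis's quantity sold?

Borealis's profit: π = (p_{Borealis} − 11)(321 − 2p_{Borealis} + p_{Alta}).
∂π/∂p_{Borealis} = 343 − 4p_{Borealis} + p_{Alta} = 0 ⇒ p_{Borealis} = 85.75 + 0.25p_{Alta}.
Similarly p_{Alta} = 91.25 + 0.25p_{Borealis}.
Substituting the second reaction function into the first: p_{Borealis} = 85.75 + 0.25(91.25 + 0.25p_{Borealis}), which gives 0.9375p_{Borealis} = 108.5625 ⇒ p_{Borealis} = 115.8.
Then p_{Alta} = 91.25 + 0.25·115.8 = 120.2.
q_{Borealis} = 321 − 2·115.8 + 120.2 = 209.6.

209.6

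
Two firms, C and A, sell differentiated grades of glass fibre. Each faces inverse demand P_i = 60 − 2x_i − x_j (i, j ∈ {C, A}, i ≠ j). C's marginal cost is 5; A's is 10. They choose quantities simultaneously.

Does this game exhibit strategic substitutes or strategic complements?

strategic substitutes

Firm C's profit: π = x_C(60 − 2x_C − x_A) − 5x_C.
∂π/∂x_C = 55 − 4x_C − x_A = 0 ⇒ x_C = 13.75 − 0.25x_A.
The best-response slope dx_C/dx_A = −0.25 < 0: the reaction function is downward-sloping, so the choices are strategic substitutes.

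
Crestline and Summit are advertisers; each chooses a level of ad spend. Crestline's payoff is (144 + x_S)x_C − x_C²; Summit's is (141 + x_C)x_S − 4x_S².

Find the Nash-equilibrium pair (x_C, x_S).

86.2, 28.4

Expanding Crestline's payoff: 144x_C + x_Sx_C − x_C².
∂π/∂x_C = 144 + x_S − 2x_C = 0, so x_C = 72 + 0.5x_S.
Likewise for Summit: x_S = 17.625 + 0.125x_C.
Solving the two reaction functions simultaneously: (1 − (0.5)(0.125))x_C = 72 + 0.5·17.625, so 0.9375x_C = 80.8125 and x_C = 86.2.
Then x_S = 17.625 + 0.125·86.2 = 28.4.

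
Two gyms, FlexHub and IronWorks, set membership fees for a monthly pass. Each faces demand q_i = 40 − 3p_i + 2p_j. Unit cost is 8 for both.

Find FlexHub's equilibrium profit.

FlexHub's profit: π = (p_{FlexHub} − 8)(40 − 3p_{FlexHub} + 2p_{IronWorks}).
∂π/∂p_{FlexHub} = 64 − 6p_{FlexHub} + 2p_{IronWorks} = 0 ⇒ p_{FlexHub} = 32/3 + (1/3)p_{IronWorks}.
The game is symmetric, so in equilibrium p_{IronWorks} = p_{FlexHub}: the reaction function gives (2/3)p_{FlexHub} = 32/3, hence p_{FlexHub} = 16.
q_{FlexHub} = 40 − 3·16 + 2·16 = 24.
Profit = (16 − 8)·24 = 192.

192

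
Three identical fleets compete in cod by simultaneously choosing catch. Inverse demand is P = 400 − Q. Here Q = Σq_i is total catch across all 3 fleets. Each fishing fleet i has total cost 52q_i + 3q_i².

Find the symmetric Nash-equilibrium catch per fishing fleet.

A representative fishing fleet's profit is π_i = q_i(400 − Q) − 52q_i − 3q_i², with Q = q_i + Σ_{j≠i} q_j.
First-order condition: 348 − 8q_i − Σ_{j≠i} q_j = 0.
Imposing symmetry (q_j = q for all j) turns Σ_{j≠i} q_j into 2q, so 348 = 10q and q = 34.8.

34.8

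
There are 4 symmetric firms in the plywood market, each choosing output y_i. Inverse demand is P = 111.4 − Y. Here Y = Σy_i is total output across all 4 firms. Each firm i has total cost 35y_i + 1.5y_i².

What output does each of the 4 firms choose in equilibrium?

9.55

A representative firm's profit is π_i = y_i(111.4 − Y) − 35y_i − 1.5y_i², with Y = y_i + Σ_{j≠i} y_j.
First-order condition: 76.4 − 5y_i − Σ_{j≠i} y_j = 0.
Imposing symmetry (y_j = y for all j) turns Σ_{j≠i} y_j into 3y, so 76.4 = 8y and y = 9.55.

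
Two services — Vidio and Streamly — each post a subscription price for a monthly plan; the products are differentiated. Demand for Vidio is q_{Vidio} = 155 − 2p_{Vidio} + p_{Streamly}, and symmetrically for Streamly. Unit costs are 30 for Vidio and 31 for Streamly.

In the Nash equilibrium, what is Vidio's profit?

Vidio's profit: π = (p_{Vidio} − 30)(155 − 2p_{Vidio} + p_{Streamly}).
∂π/∂p_{Vidio} = 215 − 4p_{Vidio} + p_{Streamly} = 0 ⇒ p_{Vidio} = 53.75 + 0.25p_{Streamly}.
Similarly p_{Streamly} = 54.25 + 0.25p_{Vidio}.
Substituting the second reaction function into the first: p_{Vidio} = 53.75 + 0.25(54.25 + 0.25p_{Vidio}), which gives 0.9375p_{Vidio} = 67.3125 ⇒ p_{Vidio} = 71.8.
Then p_{Streamly} = 54.25 + 0.25·71.8 = 72.2.
q_{Vidio} = 155 − 2·71.8 + 72.2 = 83.6.
Profit = (71.8 − 30)·83.6 = 3494.48.

3494.48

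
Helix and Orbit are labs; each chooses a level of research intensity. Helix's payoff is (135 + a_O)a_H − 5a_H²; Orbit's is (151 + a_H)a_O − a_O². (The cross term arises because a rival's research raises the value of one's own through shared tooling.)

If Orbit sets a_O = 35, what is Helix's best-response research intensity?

Expanding Helix's payoff: 135a_H + a_Oa_H − 5a_H².
∂π/∂a_H = 135 + a_O − 10a_H = 0, so a_H = 13.5 + 0.1a_O.
At a_O = 35: a_H = 13.5 + 0.1·35 = 17.

17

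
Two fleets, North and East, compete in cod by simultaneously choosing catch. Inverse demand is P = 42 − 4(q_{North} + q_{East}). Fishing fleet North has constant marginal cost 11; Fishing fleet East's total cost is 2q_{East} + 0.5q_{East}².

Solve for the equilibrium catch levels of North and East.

Fishing fleet North's profit: π = q_{North}(42 − 4(q_{North} + q_{East})) − 11q_{North}.
∂π/∂q_{North} = 31 − 8q_{North} − 4q_{East} = 0, so q_{North} = 3.875 − 0.5q_{East}.
For East: ∂π/∂q_{East} = 40 − 9q_{East} − 4q_{North} = 0 ⇒ q_{East} = 40/9 − (4/9)q_{North}.
Plugging q_{East} into North's best response: q_{North} = 3.875 − 0.5(40/9 − (4/9)q_{North}) ⇒ (7/9)q_{North} = 119/72, so q_{North} = 2.125.
Then q_{East} = 40/9 − (4/9)·2.125 = 3.5.

2.125, 3.5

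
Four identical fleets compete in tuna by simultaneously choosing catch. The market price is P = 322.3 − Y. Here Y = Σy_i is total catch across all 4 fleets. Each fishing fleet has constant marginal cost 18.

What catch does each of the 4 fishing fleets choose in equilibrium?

A representative fishing fleet's profit is π_i = y_i(322.3 − Y) − 18y_i, with Y = y_i + Σ_{j≠i} y_j.
First-order condition: 304.3 − 2y_i − Σ_{j≠i} y_j = 0.
Imposing symmetry (y_j = y for all j) turns Σ_{j≠i} y_j into 3y, so 304.3 = 5y and y = 60.86.

60.86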